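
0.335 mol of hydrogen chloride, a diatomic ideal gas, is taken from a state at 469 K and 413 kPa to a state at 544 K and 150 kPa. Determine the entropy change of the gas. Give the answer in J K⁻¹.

ΔS = nC_p ln(T₂/T₁) − nR ln(P₂/P₁), with C_p = 7R/2 = 29.1 J mol⁻¹ K⁻¹ for a diatomic ideal gas.
ΔS = 0.335 × [29.1 × ln(544/469) − 8.314 × ln(150/413)] = 4.27 J/K.

ΔS = 4.27 J/K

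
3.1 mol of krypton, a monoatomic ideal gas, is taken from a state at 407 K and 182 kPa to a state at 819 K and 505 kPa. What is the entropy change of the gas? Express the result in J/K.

ΔS = nC_p ln(T₂/T₁) − nR ln(P₂/P₁), with C_p = 5R/2 = 20.79 J mol⁻¹ K⁻¹ for a monoatomic ideal gas.
ΔS = 3.1 × [20.79 × ln(819/407) − 8.314 × ln(505/182)] = 18.8 J/K.

ΔS = 18.8 J/K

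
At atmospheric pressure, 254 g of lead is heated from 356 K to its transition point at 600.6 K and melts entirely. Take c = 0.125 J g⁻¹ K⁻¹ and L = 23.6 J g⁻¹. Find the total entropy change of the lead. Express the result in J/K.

ΔS = 26.6 J/K

Warming step: ΔS₁ = m c ln(T_tr/T_i) = 254 × 0.125 × ln(600.6/356) = 16.61 J/K.
Phase change: ΔS₂ = +mL/T_tr = 254 × 23.6 / 600.6 = 9.981 J/K.
ΔS_total = (16.61) + (9.981) = 26.6 J/K.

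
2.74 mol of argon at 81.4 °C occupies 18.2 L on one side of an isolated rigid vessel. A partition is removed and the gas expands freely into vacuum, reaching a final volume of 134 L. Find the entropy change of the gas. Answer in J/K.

ΔS_gas = 45.5 J/K

For an ideal gas in free expansion Q = 0 and W = 0, so T is unchanged.
Entropy is a state function; using a reversible isothermal path, ΔS_gas = nR ln(V₂/V₁) = 2.74 × 8.314 × ln(134/18.2) = 45.5 J/K.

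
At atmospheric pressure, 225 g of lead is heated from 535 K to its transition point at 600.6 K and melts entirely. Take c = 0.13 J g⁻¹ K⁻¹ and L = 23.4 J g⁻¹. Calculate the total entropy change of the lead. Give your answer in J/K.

ΔS = 12.1 J/K

Warming step: ΔS₁ = m c ln(T_tr/T_i) = 225 × 0.13 × ln(600.6/535) = 3.383 J/K.
Phase change: ΔS₂ = +mL/T_tr = 225 × 23.4 / 600.6 = 8.766 J/K.
ΔS_total = (3.383) + (8.766) = 12.1 J/K.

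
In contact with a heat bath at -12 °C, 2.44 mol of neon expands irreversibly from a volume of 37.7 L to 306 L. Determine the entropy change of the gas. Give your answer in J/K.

ΔS_gas = 42.5 J/K

Entropy is a state function, so ΔS_gas depends only on the end states.
For an isothermal ideal gas ΔS_gas = nR ln(V₂/V₁) = 2.44 × 8.314 × ln(306/37.7) = 42.5 J/K.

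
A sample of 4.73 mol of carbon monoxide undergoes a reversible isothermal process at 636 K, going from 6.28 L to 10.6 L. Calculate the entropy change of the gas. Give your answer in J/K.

ΔS_gas = 20.6 J/K

For an isothermal ideal gas ΔS_gas = nR ln(V₂/V₁) = 4.73 × 8.314 × ln(10.6/6.28) = 20.6 J/K.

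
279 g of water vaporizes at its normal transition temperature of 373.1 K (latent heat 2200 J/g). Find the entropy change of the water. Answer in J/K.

Heat absorbed by the substance: Q = mL = 279 × 2200 = 613800 J.
At constant T, ΔS = Q_rev/T = 613800 / 373.1 = 1650 J/K.

ΔS = 1650 J/K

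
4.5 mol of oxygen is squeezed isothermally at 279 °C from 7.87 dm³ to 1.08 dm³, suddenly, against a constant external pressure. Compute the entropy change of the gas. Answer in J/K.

Entropy is a state function, so ΔS_gas depends only on the end states.
For an isothermal ideal gas ΔS_gas = nR ln(V₂/V₁) = 4.5 × 8.314 × ln(1.08/7.87) = -74.3 J/K.

ΔS_gas = -74.3 J/K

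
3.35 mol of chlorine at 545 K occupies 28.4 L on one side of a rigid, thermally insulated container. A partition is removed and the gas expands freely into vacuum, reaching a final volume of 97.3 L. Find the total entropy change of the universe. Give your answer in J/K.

For an ideal gas in free expansion Q = 0 and W = 0, so T is unchanged.
Entropy is a state function; using a reversible isothermal path, ΔS_gas = nR ln(V₂/V₁) = 3.35 × 8.314 × ln(97.3/28.4) = 34.3 J/K.
The insulated surroundings exchange no heat, so ΔS_surr = 0 and ΔS_universe = ΔS_gas.

ΔS_universe = 34.3 J/K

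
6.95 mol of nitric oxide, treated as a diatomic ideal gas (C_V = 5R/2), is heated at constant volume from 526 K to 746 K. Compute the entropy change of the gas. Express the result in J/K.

At constant volume, ΔS = nC_V ln(T₂/T₁) with C_V = 5R/2 = 20.79 J mol⁻¹ K⁻¹.
ΔS = 6.95 × 20.79 × ln(746/526) = 50.5 J/K.

ΔS = 50.5 J/K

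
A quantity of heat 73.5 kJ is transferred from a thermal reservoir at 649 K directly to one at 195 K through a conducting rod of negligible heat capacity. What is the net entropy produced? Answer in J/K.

ΔS_hot = −Q/T_H = −73500/649 = -113.3 J/K and ΔS_cold = +Q/T_C = 73500/195 = 376.9 J/K.
ΔS_total = -113.3 + 376.9 = 264 J/K, positive as the second law requires.

ΔS_total = 264 J/K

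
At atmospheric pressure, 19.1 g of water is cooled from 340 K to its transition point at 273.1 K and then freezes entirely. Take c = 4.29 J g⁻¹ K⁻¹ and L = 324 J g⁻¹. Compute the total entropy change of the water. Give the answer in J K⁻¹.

ΔS = -40.6 J/K

Cooling step: ΔS₁ = m c ln(T_tr/T_i) = 19.1 × 4.29 × ln(273.1/340) = -17.95 J/K.
Phase change: ΔS₂ = −mL/T_tr = −19.1 × 324 / 273.1 = -22.66 J/K.
ΔS_total = (-17.95) + (-22.66) = -40.6 J/K.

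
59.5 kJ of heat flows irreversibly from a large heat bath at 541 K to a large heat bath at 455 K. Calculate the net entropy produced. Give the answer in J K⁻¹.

ΔS_hot = −Q/T_H = −59500/541 = -110 J/K and ΔS_cold = +Q/T_C = 59500/455 = 130.8 J/K.
ΔS_total = -110 + 130.8 = 20.8 J/K, positive as the second law requires.

ΔS_total = 20.8 J/K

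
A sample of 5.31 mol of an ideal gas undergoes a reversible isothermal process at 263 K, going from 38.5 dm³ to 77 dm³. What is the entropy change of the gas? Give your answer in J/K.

For an isothermal ideal gas ΔS_gas = nR ln(V₂/V₁) = 5.31 × 8.314 × ln(77/38.5) = 30.6 J/K.

ΔS_gas = 30.6 J/K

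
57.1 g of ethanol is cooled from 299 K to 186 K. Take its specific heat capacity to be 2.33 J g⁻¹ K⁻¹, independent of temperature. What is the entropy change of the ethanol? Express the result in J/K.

ΔS = -63.2 J/K

ΔS = ∫dQ_rev/T = m c ln(T₂/T₁) = 57.1 × 2.33 × ln(186/299) = -63.2 J/K.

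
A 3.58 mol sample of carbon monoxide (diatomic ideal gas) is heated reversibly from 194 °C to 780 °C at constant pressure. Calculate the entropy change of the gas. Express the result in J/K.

In kelvin: T₁ = 467.15 K, T₂ = 1053.15 K. At constant pressure, ΔS = nC_p ln(T₂/T₁) with C_p = 7R/2 = 29.1 J mol⁻¹ K⁻¹.
ΔS = 3.58 × 29.1 × ln(1053.15/467.15) = 84.7 J/K.

ΔS = 84.7 J/K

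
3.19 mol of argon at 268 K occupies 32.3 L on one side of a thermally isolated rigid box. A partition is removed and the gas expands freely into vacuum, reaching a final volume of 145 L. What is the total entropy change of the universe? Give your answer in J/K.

For an ideal gas in free expansion Q = 0 and W = 0, so T is unchanged.
Entropy is a state function; using a reversible isothermal path, ΔS_gas = nR ln(V₂/V₁) = 3.19 × 8.314 × ln(145/32.3) = 39.8 J/K.
The insulated surroundings exchange no heat, so ΔS_surr = 0 and ΔS_universe = ΔS_gas.

ΔS_universe = 39.8 J/K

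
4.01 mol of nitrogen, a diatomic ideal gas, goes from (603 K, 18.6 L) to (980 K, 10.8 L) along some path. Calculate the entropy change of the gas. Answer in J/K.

Entropy is a state function: ΔS = nC_V ln(T₂/T₁) + nR ln(V₂/V₁), with C_V = 5R/2 = 20.79 J mol⁻¹ K⁻¹ for a diatomic ideal gas.
ΔS = 4.01 × [20.79 × ln(980/603) + 8.314 × ln(10.8/18.6)] = 22.4 J/K.

ΔS = 22.4 J/K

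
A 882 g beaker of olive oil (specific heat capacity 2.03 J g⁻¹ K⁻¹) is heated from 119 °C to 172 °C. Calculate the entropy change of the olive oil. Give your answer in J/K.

In kelvin: T₁ = 392.15 K, T₂ = 445.15 K. ΔS = ∫dQ_rev/T = m c ln(T₂/T₁) = 882 × 2.03 × ln(445.15/392.15) = 227 J/K.

ΔS = 227 J/K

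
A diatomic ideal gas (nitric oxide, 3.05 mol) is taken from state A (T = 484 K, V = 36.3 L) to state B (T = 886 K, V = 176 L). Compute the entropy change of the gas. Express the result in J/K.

Entropy is a state function: ΔS = nC_V ln(T₂/T₁) + nR ln(V₂/V₁), with C_V = 5R/2 = 20.79 J mol⁻¹ K⁻¹ for a diatomic ideal gas.
ΔS = 3.05 × [20.79 × ln(886/484) + 8.314 × ln(176/36.3)] = 78.4 J/K.

ΔS = 78.4 J/K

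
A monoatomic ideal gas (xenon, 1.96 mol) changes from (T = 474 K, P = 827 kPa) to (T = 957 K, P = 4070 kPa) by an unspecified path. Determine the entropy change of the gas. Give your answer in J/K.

ΔS = nC_p ln(T₂/T₁) − nR ln(P₂/P₁), with C_p = 5R/2 = 20.79 J mol⁻¹ K⁻¹ for a monoatomic ideal gas.
ΔS = 1.96 × [20.79 × ln(957/474) − 8.314 × ln(4070/827)] = 2.65 J/K.

ΔS = 2.65 J/K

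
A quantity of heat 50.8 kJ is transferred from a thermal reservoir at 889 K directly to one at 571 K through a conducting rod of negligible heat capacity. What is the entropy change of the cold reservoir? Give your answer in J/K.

The cold reservoir gains heat Q, so ΔS_cold = +Q/T_C = 50800/571 = 89 J/K.

ΔS_cold = 89 J/K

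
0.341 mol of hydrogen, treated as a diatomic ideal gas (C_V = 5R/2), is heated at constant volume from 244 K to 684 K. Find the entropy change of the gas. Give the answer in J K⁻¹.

At constant volume, ΔS = nC_V ln(T₂/T₁) with C_V = 5R/2 = 20.79 J mol⁻¹ K⁻¹.
ΔS = 0.341 × 20.79 × ln(684/244) = 7.31 J/K.

ΔS = 7.31 J/K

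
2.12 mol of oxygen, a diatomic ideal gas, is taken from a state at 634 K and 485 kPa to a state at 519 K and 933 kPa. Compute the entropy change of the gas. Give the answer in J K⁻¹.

ΔS = nC_p ln(T₂/T₁) − nR ln(P₂/P₁), with C_p = 7R/2 = 29.1 J mol⁻¹ K⁻¹ for a diatomic ideal gas.
ΔS = 2.12 × [29.1 × ln(519/634) − 8.314 × ln(933/485)] = -23.9 J/K.

ΔS = -23.9 J/K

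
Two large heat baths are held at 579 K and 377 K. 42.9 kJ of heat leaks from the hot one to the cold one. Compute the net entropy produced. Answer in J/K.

ΔS_hot = −Q/T_H = −42900/579 = -74.09 J/K and ΔS_cold = +Q/T_C = 42900/377 = 113.8 J/K.
ΔS_total = -74.09 + 113.8 = 39.7 J/K, positive as the second law requires.

ΔS_total = 39.7 J/K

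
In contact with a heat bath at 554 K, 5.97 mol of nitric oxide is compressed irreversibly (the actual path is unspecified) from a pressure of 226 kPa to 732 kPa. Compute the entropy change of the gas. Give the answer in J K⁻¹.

Entropy is a state function, so ΔS_gas depends only on the end states.
For an isothermal ideal gas ΔS_gas = nR ln(P₁/P₂) = 5.97 × 8.314 × ln(226/732) = -58.3 J/K.

ΔS_gas = -58.3 J/K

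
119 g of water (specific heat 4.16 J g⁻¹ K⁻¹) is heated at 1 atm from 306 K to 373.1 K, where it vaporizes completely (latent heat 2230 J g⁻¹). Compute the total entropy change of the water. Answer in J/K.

ΔS = 809 J/K

Warming step: ΔS₁ = m c ln(T_tr/T_i) = 119 × 4.16 × ln(373.1/306) = 98.15 J/K.
Phase change: ΔS₂ = +mL/T_tr = 119 × 2230 / 373.1 = 711.3 J/K.
ΔS_total = (98.15) + (711.3) = 809 J/K.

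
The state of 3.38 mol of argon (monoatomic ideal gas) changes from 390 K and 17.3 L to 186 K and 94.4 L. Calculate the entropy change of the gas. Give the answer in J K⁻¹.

ΔS = 16.5 J/K

Entropy is a state function: ΔS = nC_V ln(T₂/T₁) + nR ln(V₂/V₁), with C_V = 3R/2 = 12.47 J mol⁻¹ K⁻¹ for a monoatomic ideal gas.
ΔS = 3.38 × [12.47 × ln(186/390) + 8.314 × ln(94.4/17.3)] = 16.5 J/K.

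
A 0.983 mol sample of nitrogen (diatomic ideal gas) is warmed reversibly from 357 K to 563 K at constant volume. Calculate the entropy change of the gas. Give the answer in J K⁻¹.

ΔS = 9.31 J/K

At constant volume, ΔS = nC_V ln(T₂/T₁) with C_V = 5R/2 = 20.79 J mol⁻¹ K⁻¹.
ΔS = 0.983 × 20.79 × ln(563/357) = 9.31 J/K.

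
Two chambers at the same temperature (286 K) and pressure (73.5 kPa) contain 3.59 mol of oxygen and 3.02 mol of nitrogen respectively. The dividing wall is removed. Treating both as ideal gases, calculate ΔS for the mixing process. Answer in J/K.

Mole fractions: x_A = 3.59/6.61 = 0.543, x_B = 0.457.
ΔS_mix = −R(n_A ln x_A + n_B ln x_B) = −8.314 × (3.59 ln 0.543 + 3.02 ln 0.457) = 37.9 J/K.

ΔS_mix = 37.9 J/K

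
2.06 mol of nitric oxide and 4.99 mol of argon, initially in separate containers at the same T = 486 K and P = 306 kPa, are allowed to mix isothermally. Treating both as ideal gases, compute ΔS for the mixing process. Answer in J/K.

ΔS_mix = 35.4 J/K

Mole fractions: x_A = 2.06/7.05 = 0.292, x_B = 0.708.
ΔS_mix = −R(n_A ln x_A + n_B ln x_B) = −8.314 × (2.06 ln 0.292 + 4.99 ln 0.708) = 35.4 J/K.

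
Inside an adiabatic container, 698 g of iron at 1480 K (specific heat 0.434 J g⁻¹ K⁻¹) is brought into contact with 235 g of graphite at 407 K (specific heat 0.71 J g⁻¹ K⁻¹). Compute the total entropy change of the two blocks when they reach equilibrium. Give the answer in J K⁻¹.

ΔS_total = 75.5 J/K

Energy balance: T_f = (m₁c₁T₁ + m₂c₂T₂)/(m₁c₁ + m₂c₂) = 1098.9 K.
ΔS₁ = m₁c₁ ln(T_f/T₁) = 302.932 × ln(1098.9/1480) = -90.19 J/K.
ΔS₂ = m₂c₂ ln(T_f/T₂) = 166.85 × ln(1098.9/407) = 165.7 J/K.
ΔS_total = -90.19 + 165.7 = 75.5 J/K.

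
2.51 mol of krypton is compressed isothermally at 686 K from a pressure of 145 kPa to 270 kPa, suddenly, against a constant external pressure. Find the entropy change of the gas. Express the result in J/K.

Entropy is a state function, so ΔS_gas depends only on the end states.
For an isothermal ideal gas ΔS_gas = nR ln(P₁/P₂) = 2.51 × 8.314 × ln(145/270) = -13 J/K.

ΔS_gas = -13 J/K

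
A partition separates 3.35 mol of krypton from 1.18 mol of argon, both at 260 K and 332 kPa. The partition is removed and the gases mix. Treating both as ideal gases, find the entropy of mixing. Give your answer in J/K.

ΔS_mix = 21.6 J/K

Mole fractions: x_A = 3.35/4.53 = 0.74, x_B = 0.26.
ΔS_mix = −R(n_A ln x_A + n_B ln x_B) = −8.314 × (3.35 ln 0.74 + 1.18 ln 0.26) = 21.6 J/K.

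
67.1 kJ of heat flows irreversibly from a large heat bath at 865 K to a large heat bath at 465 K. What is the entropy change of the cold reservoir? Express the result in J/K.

ΔS_cold = 144 J/K

The cold reservoir gains heat Q, so ΔS_cold = +Q/T_C = 67100/465 = 144 J/K.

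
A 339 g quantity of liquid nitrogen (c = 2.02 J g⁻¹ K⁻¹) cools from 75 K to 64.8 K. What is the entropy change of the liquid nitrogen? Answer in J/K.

ΔS = -100 J/K

ΔS = ∫dQ_rev/T = m c ln(T₂/T₁) = 339 × 2.02 × ln(64.8/75) = -100 J/K.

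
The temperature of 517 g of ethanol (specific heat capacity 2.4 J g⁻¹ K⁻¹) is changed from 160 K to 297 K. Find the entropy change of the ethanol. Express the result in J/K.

ΔS = 768 J/K

ΔS = ∫dQ_rev/T = m c ln(T₂/T₁) = 517 × 2.4 × ln(297/160) = 768 J/K.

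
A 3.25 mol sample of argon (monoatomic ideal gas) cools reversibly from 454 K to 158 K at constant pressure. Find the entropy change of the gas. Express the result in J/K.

ΔS = -71.3 J/K

At constant pressure, ΔS = nC_p ln(T₂/T₁) with C_p = 5R/2 = 20.79 J mol⁻¹ K⁻¹.
ΔS = 3.25 × 20.79 × ln(158/454) = -71.3 J/K.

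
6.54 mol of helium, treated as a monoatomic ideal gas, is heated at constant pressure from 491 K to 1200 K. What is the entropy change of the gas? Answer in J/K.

At constant pressure, ΔS = nC_p ln(T₂/T₁) with C_p = 5R/2 = 20.79 J mol⁻¹ K⁻¹.
ΔS = 6.54 × 20.79 × ln(1200/491) = 121 J/K.

ΔS = 121 J/K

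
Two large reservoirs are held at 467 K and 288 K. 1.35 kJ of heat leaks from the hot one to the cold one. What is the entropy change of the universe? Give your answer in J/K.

ΔS_hot = −Q/T_H = −1350/467 = -2.891 J/K and ΔS_cold = +Q/T_C = 1350/288 = 4.688 J/K.
ΔS_total = -2.891 + 4.688 = 1.8 J/K, positive as the second law requires.

ΔS_total = 1.8 J/K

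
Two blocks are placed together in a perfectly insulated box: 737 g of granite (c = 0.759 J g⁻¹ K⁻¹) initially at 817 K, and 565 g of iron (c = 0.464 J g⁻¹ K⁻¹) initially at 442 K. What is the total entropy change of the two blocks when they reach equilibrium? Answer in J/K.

ΔS_total = 30.9 J/K

Energy balance: T_f = (m₁c₁T₁ + m₂c₂T₂)/(m₁c₁ + m₂c₂) = 697.33 K.
ΔS₁ = m₁c₁ ln(T_f/T₁) = 559.383 × ln(697.33/817) = -88.59 J/K.
ΔS₂ = m₂c₂ ln(T_f/T₂) = 262.16 × ln(697.33/442) = 119.5 J/K.
ΔS_total = -88.59 + 119.5 = 30.9 J/K.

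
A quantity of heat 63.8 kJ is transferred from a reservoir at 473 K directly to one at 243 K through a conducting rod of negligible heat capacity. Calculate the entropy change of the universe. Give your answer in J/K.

ΔS_hot = −Q/T_H = −63800/473 = -134.9 J/K and ΔS_cold = +Q/T_C = 63800/243 = 262.6 J/K.
ΔS_total = -134.9 + 262.6 = 128 J/K, positive as the second law requires.

ΔS_total = 128 J/K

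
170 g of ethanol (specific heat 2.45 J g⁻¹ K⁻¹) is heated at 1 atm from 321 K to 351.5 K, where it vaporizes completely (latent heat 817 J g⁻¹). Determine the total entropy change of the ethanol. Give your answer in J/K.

ΔS = 433 J/K

Warming step: ΔS₁ = m c ln(T_tr/T_i) = 170 × 2.45 × ln(351.5/321) = 37.81 J/K.
Phase change: ΔS₂ = +mL/T_tr = 170 × 817 / 351.5 = 395.1 J/K.
ΔS_total = (37.81) + (395.1) = 433 J/K.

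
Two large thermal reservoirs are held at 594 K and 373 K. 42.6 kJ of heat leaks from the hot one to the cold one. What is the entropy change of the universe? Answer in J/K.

ΔS_total = 42.5 J/K

ΔS_hot = −Q/T_H = −42600/594 = -71.72 J/K and ΔS_cold = +Q/T_C = 42600/373 = 114.2 J/K.
ΔS_total = -71.72 + 114.2 = 42.5 J/K, positive as the second law requires.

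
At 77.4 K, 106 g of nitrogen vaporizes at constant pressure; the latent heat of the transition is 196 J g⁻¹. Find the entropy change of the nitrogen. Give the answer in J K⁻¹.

ΔS = 268 J/K

Heat absorbed by the substance: Q = mL = 106 × 196 = 20776 J.
At constant T, ΔS = Q_rev/T = 20776 / 77.4 = 268 J/K.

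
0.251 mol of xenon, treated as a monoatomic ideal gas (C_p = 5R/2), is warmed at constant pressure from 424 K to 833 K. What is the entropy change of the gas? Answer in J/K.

At constant pressure, ΔS = nC_p ln(T₂/T₁) with C_p = 5R/2 = 20.79 J mol⁻¹ K⁻¹.
ΔS = 0.251 × 20.79 × ln(833/424) = 3.52 J/K.

ΔS = 3.52 J/K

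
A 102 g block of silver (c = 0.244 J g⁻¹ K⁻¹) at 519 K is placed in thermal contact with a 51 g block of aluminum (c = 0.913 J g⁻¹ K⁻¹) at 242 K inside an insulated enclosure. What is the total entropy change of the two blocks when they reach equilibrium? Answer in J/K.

Energy balance: T_f = (m₁c₁T₁ + m₂c₂T₂)/(m₁c₁ + m₂c₂) = 338.49 K.
ΔS₁ = m₁c₁ ln(T_f/T₁) = 24.888 × ln(338.49/519) = -10.638 J/K.
ΔS₂ = m₂c₂ ln(T_f/T₂) = 46.563 × ln(338.49/242) = 15.624 J/K.
ΔS_total = -10.638 + 15.624 = 4.99 J/K.

ΔS_total = 4.99 J/K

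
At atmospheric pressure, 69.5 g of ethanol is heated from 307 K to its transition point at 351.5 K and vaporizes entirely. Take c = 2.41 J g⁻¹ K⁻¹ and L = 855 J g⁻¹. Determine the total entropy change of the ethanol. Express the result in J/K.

ΔS = 192 J/K

Warming step: ΔS₁ = m c ln(T_tr/T_i) = 69.5 × 2.41 × ln(351.5/307) = 22.67 J/K.
Phase change: ΔS₂ = +mL/T_tr = 69.5 × 855 / 351.5 = 169.1 J/K.
ΔS_total = (22.67) + (169.1) = 192 J/K.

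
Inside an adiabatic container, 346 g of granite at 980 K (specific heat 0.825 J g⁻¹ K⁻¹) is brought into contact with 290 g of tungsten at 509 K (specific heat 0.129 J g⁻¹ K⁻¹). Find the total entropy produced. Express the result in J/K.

Energy balance: T_f = (m₁c₁T₁ + m₂c₂T₂)/(m₁c₁ + m₂c₂) = 925.42 K.
ΔS₁ = m₁c₁ ln(T_f/T₁) = 285.45 × ln(925.42/980) = -16.356 J/K.
ΔS₂ = m₂c₂ ln(T_f/T₂) = 37.41 × ln(925.42/509) = 22.364 J/K.
ΔS_total = -16.356 + 22.364 = 6.01 J/K.

ΔS_total = 6.01 J/K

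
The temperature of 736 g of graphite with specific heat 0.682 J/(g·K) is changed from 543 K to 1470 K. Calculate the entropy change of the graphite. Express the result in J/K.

ΔS = 500 J/K

ΔS = ∫dQ_rev/T = m c ln(T₂/T₁) = 736 × 0.682 × ln(1470/543) = 500 J/K.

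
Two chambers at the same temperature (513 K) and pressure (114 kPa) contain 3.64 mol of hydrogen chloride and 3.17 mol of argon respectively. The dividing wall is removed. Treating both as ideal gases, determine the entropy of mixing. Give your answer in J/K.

Mole fractions: x_A = 3.64/6.81 = 0.535, x_B = 0.465.
ΔS_mix = −R(n_A ln x_A + n_B ln x_B) = −8.314 × (3.64 ln 0.535 + 3.17 ln 0.465) = 39.1 J/K.

ΔS_mix = 39.1 J/K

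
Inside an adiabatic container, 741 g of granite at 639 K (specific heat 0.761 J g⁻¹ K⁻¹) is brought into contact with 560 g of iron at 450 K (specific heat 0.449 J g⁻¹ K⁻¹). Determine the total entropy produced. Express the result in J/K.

Energy balance: T_f = (m₁c₁T₁ + m₂c₂T₂)/(m₁c₁ + m₂c₂) = 580.71 K.
ΔS₁ = m₁c₁ ln(T_f/T₁) = 563.901 × ln(580.71/639) = -53.93 J/K.
ΔS₂ = m₂c₂ ln(T_f/T₂) = 251.44 × ln(580.71/450) = 64.12 J/K.
ΔS_total = -53.93 + 64.12 = 10.2 J/K.

ΔS_total = 10.2 J/K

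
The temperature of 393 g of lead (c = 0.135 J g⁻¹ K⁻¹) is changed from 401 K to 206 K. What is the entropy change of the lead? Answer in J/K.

ΔS = ∫dQ_rev/T = m c ln(T₂/T₁) = 393 × 0.135 × ln(206/401) = -35.3 J/K.

ΔS = -35.3 J/K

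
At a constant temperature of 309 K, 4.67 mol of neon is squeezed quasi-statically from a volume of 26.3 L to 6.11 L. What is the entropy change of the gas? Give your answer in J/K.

ΔS_gas = -56.7 J/K

For an isothermal ideal gas ΔS_gas = nR ln(V₂/V₁) = 4.67 × 8.314 × ln(6.11/26.3) = -56.7 J/K.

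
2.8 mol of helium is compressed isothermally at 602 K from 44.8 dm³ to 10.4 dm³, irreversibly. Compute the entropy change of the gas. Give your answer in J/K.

Entropy is a state function, so ΔS_gas depends only on the end states.
For an isothermal ideal gas ΔS_gas = nR ln(V₂/V₁) = 2.8 × 8.314 × ln(10.4/44.8) = -34 J/K.

ΔS_gas = -34 J/K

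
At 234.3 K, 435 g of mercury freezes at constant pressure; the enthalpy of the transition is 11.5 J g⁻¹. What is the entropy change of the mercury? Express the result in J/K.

ΔS = -21.4 J/K

Heat released by the substance: Q = −mL = −435 × 11.5 = −5002.5 J.
At constant T, ΔS = Q_rev/T = −5002.5 / 234.3 = -21.4 J/K.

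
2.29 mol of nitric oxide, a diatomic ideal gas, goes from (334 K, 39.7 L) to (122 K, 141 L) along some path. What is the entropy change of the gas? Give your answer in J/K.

Entropy is a state function: ΔS = nC_V ln(T₂/T₁) + nR ln(V₂/V₁), with C_V = 5R/2 = 20.79 J mol⁻¹ K⁻¹ for a diatomic ideal gas.
ΔS = 2.29 × [20.79 × ln(122/334) + 8.314 × ln(141/39.7)] = -23.8 J/K.

ΔS = -23.8 J/K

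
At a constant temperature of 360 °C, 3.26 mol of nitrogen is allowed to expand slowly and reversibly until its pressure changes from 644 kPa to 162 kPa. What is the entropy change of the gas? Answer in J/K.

ΔS_gas = 37.4 J/K

For an isothermal ideal gas ΔS_gas = nR ln(P₁/P₂) = 3.26 × 8.314 × ln(644/162) = 37.4 J/K.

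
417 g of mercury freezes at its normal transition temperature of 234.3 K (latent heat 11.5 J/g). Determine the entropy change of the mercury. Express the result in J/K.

ΔS = -20.5 J/K

Heat released by the substance: Q = −mL = −417 × 11.5 = −4795.5 J.
At constant T, ΔS = Q_rev/T = −4795.5 / 234.3 = -20.5 J/K.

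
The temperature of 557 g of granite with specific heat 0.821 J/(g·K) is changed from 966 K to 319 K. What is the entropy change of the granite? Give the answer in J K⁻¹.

ΔS = ∫dQ_rev/T = m c ln(T₂/T₁) = 557 × 0.821 × ln(319/966) = -507 J/K.

ΔS = -507 J/K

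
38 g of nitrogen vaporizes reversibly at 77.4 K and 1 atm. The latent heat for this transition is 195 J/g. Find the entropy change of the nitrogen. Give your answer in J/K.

ΔS = 95.7 J/K

Heat absorbed by the substance: Q = mL = 38 × 195 = 7410 J.
At constant T, ΔS = Q_rev/T = 7410 / 77.4 = 95.7 J/K.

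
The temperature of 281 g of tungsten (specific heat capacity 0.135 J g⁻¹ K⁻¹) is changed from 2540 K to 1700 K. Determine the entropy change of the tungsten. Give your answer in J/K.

ΔS = ∫dQ_rev/T = m c ln(T₂/T₁) = 281 × 0.135 × ln(1700/2540) = -15.2 J/K.

ΔS = -15.2 J/K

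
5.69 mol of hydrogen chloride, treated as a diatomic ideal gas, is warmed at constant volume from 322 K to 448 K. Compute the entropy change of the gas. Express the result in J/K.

At constant volume, ΔS = nC_V ln(T₂/T₁) with C_V = 5R/2 = 20.79 J mol⁻¹ K⁻¹.
ΔS = 5.69 × 20.79 × ln(448/322) = 39.1 J/K.

ΔS = 39.1 J/K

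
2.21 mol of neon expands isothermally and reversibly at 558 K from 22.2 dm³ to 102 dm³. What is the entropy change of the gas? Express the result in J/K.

For an isothermal ideal gas ΔS_gas = nR ln(V₂/V₁) = 2.21 × 8.314 × ln(102/22.2) = 28 J/K.

ΔS_gas = 28 J/K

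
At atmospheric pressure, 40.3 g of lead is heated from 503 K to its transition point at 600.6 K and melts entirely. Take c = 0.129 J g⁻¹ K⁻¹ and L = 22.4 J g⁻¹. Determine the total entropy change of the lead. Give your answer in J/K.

Warming step: ΔS₁ = m c ln(T_tr/T_i) = 40.3 × 0.129 × ln(600.6/503) = 0.9219 J/K.
Phase change: ΔS₂ = +mL/T_tr = 40.3 × 22.4 / 600.6 = 1.503 J/K.
ΔS_total = (0.9219) + (1.503) = 2.42 J/K.

ΔS = 2.42 J/K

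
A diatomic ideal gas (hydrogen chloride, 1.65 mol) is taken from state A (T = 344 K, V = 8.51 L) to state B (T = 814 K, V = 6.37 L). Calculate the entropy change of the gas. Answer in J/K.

Entropy is a state function: ΔS = nC_V ln(T₂/T₁) + nR ln(V₂/V₁), with C_V = 5R/2 = 20.79 J mol⁻¹ K⁻¹ for a diatomic ideal gas.
ΔS = 1.65 × [20.79 × ln(814/344) + 8.314 × ln(6.37/8.51)] = 25.6 J/K.

ΔS = 25.6 J/K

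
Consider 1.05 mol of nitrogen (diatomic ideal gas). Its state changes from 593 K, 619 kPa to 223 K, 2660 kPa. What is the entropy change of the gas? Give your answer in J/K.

ΔS = -42.6 J/K

ΔS = nC_p ln(T₂/T₁) − nR ln(P₂/P₁), with C_p = 7R/2 = 29.1 J mol⁻¹ K⁻¹ for a diatomic ideal gas.
ΔS = 1.05 × [29.1 × ln(223/593) − 8.314 × ln(2660/619)] = -42.6 J/K.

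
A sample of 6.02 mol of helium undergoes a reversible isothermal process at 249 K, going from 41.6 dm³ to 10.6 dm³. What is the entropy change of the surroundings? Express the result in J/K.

ΔS_surr = 68.4 J/K

For an isothermal ideal gas ΔS_gas = nR ln(V₂/V₁) = 6.02 × 8.314 × ln(10.6/41.6) = -68.4 J/K.
The process is reversible, so ΔS_surr = −ΔS_gas = 68.4 J/K and ΔS_universe = 0.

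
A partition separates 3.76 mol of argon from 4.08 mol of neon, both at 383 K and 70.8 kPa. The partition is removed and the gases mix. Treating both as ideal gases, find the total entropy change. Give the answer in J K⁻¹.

ΔS_mix = 45.1 J/K

Mole fractions: x_A = 3.76/7.84 = 0.48, x_B = 0.52.
ΔS_mix = −R(n_A ln x_A + n_B ln x_B) = −8.314 × (3.76 ln 0.48 + 4.08 ln 0.52) = 45.1 J/K.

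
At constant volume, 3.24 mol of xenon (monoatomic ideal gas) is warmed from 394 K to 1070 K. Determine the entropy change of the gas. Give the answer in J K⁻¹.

ΔS = 40.4 J/K

At constant volume, ΔS = nC_V ln(T₂/T₁) with C_V = 3R/2 = 12.47 J mol⁻¹ K⁻¹.
ΔS = 3.24 × 12.47 × ln(1070/394) = 40.4 J/K.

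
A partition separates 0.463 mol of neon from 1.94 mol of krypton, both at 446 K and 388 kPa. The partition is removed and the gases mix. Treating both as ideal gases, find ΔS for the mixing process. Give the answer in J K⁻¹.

ΔS_mix = 9.79 J/K

Mole fractions: x_A = 0.463/2.4 = 0.193, x_B = 0.807.
ΔS_mix = −R(n_A ln x_A + n_B ln x_B) = −8.314 × (0.463 ln 0.193 + 1.94 ln 0.807) = 9.79 J/K.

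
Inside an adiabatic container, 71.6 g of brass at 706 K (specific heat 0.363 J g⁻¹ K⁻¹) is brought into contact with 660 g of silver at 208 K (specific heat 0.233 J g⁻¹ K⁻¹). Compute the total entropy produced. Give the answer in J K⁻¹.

Energy balance: T_f = (m₁c₁T₁ + m₂c₂T₂)/(m₁c₁ + m₂c₂) = 280 K.
ΔS₁ = m₁c₁ ln(T_f/T₁) = 25.9908 × ln(280/706) = -24.04 J/K.
ΔS₂ = m₂c₂ ln(T_f/T₂) = 153.78 × ln(280/208) = 45.71 J/K.
ΔS_total = -24.04 + 45.71 = 21.7 J/K.

ΔS_total = 21.7 J/K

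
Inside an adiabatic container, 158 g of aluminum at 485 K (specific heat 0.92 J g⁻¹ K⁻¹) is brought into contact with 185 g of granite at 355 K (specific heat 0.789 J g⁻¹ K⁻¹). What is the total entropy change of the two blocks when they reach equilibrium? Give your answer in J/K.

Energy balance: T_f = (m₁c₁T₁ + m₂c₂T₂)/(m₁c₁ + m₂c₂) = 419.87 K.
ΔS₁ = m₁c₁ ln(T_f/T₁) = 145.36 × ln(419.87/485) = -20.963 J/K.
ΔS₂ = m₂c₂ ln(T_f/T₂) = 145.965 × ln(419.87/355) = 24.495 J/K.
ΔS_total = -20.963 + 24.495 = 3.53 J/K.

ΔS_total = 3.53 J/K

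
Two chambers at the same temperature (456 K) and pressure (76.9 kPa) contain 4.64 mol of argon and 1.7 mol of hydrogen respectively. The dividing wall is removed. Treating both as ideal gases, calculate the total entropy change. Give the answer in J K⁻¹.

Mole fractions: x_A = 4.64/6.34 = 0.732, x_B = 0.268.
ΔS_mix = −R(n_A ln x_A + n_B ln x_B) = −8.314 × (4.64 ln 0.732 + 1.7 ln 0.268) = 30.6 J/K.

ΔS_mix = 30.6 J/K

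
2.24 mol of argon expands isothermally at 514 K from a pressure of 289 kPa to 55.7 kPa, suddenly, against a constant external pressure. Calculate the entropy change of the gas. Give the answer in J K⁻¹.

ΔS_gas = 30.7 J/K

Entropy is a state function, so ΔS_gas depends only on the end states.
For an isothermal ideal gas ΔS_gas = nR ln(P₁/P₂) = 2.24 × 8.314 × ln(289/55.7) = 30.7 J/K.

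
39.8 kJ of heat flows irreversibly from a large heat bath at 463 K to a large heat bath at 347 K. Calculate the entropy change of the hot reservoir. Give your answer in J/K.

ΔS_hot = -86 J/K

The hot reservoir loses heat Q, so ΔS_hot = −Q/T_H = −39800/463 = -86 J/K.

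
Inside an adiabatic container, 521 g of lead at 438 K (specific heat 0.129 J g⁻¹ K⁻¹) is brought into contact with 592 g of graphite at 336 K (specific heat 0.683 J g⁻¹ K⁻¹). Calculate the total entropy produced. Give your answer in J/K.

ΔS_total = 2.16 J/K

Energy balance: T_f = (m₁c₁T₁ + m₂c₂T₂)/(m₁c₁ + m₂c₂) = 350.54 K.
ΔS₁ = m₁c₁ ln(T_f/T₁) = 67.209 × ln(350.54/438) = -14.97 J/K.
ΔS₂ = m₂c₂ ln(T_f/T₂) = 404.336 × ln(350.54/336) = 17.13 J/K.
ΔS_total = -14.97 + 17.13 = 2.16 J/K.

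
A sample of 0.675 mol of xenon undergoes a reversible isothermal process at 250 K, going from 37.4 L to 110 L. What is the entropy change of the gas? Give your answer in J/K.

ΔS_gas = 6.05 J/K

For an isothermal ideal gas ΔS_gas = nR ln(V₂/V₁) = 0.675 × 8.314 × ln(110/37.4) = 6.05 J/K.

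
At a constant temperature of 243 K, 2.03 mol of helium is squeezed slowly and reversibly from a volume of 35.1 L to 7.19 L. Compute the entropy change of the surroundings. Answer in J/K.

ΔS_surr = 26.8 J/K

For an isothermal ideal gas ΔS_gas = nR ln(V₂/V₁) = 2.03 × 8.314 × ln(7.19/35.1) = -26.8 J/K.
The process is reversible, so ΔS_surr = −ΔS_gas = 26.8 J/K and ΔS_universe = 0.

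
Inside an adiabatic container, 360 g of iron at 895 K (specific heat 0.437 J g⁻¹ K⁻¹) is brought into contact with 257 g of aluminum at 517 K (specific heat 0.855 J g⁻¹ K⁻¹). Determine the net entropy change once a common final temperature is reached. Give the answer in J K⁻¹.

ΔS_total = 14.1 J/K

Energy balance: T_f = (m₁c₁T₁ + m₂c₂T₂)/(m₁c₁ + m₂c₂) = 674.71 K.
ΔS₁ = m₁c₁ ln(T_f/T₁) = 157.32 × ln(674.71/895) = -44.448 J/K.
ΔS₂ = m₂c₂ ln(T_f/T₂) = 219.735 × ln(674.71/517) = 58.504 J/K.
ΔS_total = -44.448 + 58.504 = 14.1 J/K.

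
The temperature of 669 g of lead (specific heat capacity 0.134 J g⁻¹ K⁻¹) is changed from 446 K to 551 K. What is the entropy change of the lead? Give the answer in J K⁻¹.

ΔS = 19 J/K

ΔS = ∫dQ_rev/T = m c ln(T₂/T₁) = 669 × 0.134 × ln(551/446) = 19 J/K.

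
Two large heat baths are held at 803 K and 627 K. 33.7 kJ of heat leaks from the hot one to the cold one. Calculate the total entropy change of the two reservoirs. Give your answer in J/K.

ΔS_total = 11.8 J/K

ΔS_hot = −Q/T_H = −33700/803 = -41.97 J/K and ΔS_cold = +Q/T_C = 33700/627 = 53.75 J/K.
ΔS_total = -41.97 + 53.75 = 11.8 J/K, positive as the second law requires.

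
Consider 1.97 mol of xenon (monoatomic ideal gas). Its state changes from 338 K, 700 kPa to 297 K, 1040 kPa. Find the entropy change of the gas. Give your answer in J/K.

ΔS = nC_p ln(T₂/T₁) − nR ln(P₂/P₁), with C_p = 5R/2 = 20.79 J mol⁻¹ K⁻¹ for a monoatomic ideal gas.
ΔS = 1.97 × [20.79 × ln(297/338) − 8.314 × ln(1040/700)] = -11.8 J/K.

ΔS = -11.8 J/K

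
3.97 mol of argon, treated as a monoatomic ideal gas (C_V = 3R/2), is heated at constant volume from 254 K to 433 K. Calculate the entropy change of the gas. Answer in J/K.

At constant volume, ΔS = nC_V ln(T₂/T₁) with C_V = 3R/2 = 12.47 J mol⁻¹ K⁻¹.
ΔS = 3.97 × 12.47 × ln(433/254) = 26.4 J/K.

ΔS = 26.4 J/K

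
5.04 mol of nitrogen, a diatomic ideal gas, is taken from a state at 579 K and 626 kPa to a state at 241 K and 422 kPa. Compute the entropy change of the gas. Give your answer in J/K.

ΔS = nC_p ln(T₂/T₁) − nR ln(P₂/P₁), with C_p = 7R/2 = 29.1 J mol⁻¹ K⁻¹ for a diatomic ideal gas.
ΔS = 5.04 × [29.1 × ln(241/579) − 8.314 × ln(422/626)] = -112 J/K.

ΔS = -112 J/K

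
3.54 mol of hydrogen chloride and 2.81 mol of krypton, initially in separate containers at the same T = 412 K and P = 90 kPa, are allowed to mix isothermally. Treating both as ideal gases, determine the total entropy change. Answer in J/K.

Mole fractions: x_A = 3.54/6.35 = 0.557, x_B = 0.443.
ΔS_mix = −R(n_A ln x_A + n_B ln x_B) = −8.314 × (3.54 ln 0.557 + 2.81 ln 0.443) = 36.2 J/K.

ΔS_mix = 36.2 J/K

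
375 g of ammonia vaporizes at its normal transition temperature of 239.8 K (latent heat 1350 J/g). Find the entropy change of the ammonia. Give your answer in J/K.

ΔS = 2110 J/K

Heat absorbed by the substance: Q = mL = 375 × 1350 = 506250 J.
At constant T, ΔS = Q_rev/T = 506250 / 239.8 = 2110 J/K.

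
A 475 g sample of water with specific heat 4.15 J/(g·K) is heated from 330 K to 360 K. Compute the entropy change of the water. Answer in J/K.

ΔS = 172 J/K

ΔS = ∫dQ_rev/T = m c ln(T₂/T₁) = 475 × 4.15 × ln(360/330) = 172 J/K.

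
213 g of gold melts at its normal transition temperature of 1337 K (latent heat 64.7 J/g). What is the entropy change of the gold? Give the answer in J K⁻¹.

ΔS = 10.3 J/K

Heat absorbed by the substance: Q = mL = 213 × 64.7 = 13781.1 J.
At constant T, ΔS = Q_rev/T = 13781.1 / 1337 = 10.3 J/K.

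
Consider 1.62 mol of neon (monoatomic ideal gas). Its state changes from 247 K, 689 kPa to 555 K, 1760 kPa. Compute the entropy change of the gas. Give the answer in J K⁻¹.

ΔS = 14.6 J/K

ΔS = nC_p ln(T₂/T₁) − nR ln(P₂/P₁), with C_p = 5R/2 = 20.79 J mol⁻¹ K⁻¹ for a monoatomic ideal gas.
ΔS = 1.62 × [20.79 × ln(555/247) − 8.314 × ln(1760/689)] = 14.6 J/K.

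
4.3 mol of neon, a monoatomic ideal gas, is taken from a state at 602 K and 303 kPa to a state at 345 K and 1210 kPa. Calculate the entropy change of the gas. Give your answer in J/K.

ΔS = -99.3 J/K

ΔS = nC_p ln(T₂/T₁) − nR ln(P₂/P₁), with C_p = 5R/2 = 20.79 J mol⁻¹ K⁻¹ for a monoatomic ideal gas.
ΔS = 4.3 × [20.79 × ln(345/602) − 8.314 × ln(1210/303)] = -99.3 J/K.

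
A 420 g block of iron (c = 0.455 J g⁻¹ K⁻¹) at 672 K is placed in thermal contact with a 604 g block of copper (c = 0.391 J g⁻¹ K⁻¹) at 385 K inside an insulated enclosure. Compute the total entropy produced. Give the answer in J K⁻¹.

ΔS_total = 16.5 J/K

Energy balance: T_f = (m₁c₁T₁ + m₂c₂T₂)/(m₁c₁ + m₂c₂) = 513.36 K.
ΔS₁ = m₁c₁ ln(T_f/T₁) = 191.1 × ln(513.36/672) = -51.46 J/K.
ΔS₂ = m₂c₂ ln(T_f/T₂) = 236.164 × ln(513.36/385) = 67.95 J/K.
ΔS_total = -51.46 + 67.95 = 16.5 J/K.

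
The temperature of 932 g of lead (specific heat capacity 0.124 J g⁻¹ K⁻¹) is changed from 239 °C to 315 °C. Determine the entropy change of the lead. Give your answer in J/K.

ΔS = 16 J/K

In kelvin: T₁ = 512.15 K, T₂ = 588.15 K. ΔS = ∫dQ_rev/T = m c ln(T₂/T₁) = 932 × 0.124 × ln(588.15/512.15) = 16 J/K.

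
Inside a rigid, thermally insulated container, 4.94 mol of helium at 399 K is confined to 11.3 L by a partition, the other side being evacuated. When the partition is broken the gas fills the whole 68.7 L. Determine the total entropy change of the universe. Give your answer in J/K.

No heat is exchanged and no work is done, so the ideal-gas temperature stays constant.
Entropy is a state function; using a reversible isothermal path, ΔS_gas = nR ln(V₂/V₁) = 4.94 × 8.314 × ln(68.7/11.3) = 74.1 J/K.
The insulated surroundings exchange no heat, so ΔS_surr = 0 and ΔS_universe = ΔS_gas.

ΔS_universe = 74.1 J/K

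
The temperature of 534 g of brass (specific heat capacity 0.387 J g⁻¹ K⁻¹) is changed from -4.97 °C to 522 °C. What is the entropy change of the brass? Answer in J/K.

ΔS = 225 J/K

In kelvin: T₁ = 268.18 K, T₂ = 795.15 K. ΔS = ∫dQ_rev/T = m c ln(T₂/T₁) = 534 × 0.387 × ln(795.15/268.18) = 225 J/K.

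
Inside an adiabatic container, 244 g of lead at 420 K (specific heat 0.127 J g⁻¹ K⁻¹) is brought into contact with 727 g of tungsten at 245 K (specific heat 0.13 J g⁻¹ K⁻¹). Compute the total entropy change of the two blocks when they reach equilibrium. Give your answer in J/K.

ΔS_total = 3.68 J/K

Energy balance: T_f = (m₁c₁T₁ + m₂c₂T₂)/(m₁c₁ + m₂c₂) = 288.21 K.
ΔS₁ = m₁c₁ ln(T_f/T₁) = 30.988 × ln(288.21/420) = -11.67 J/K.
ΔS₂ = m₂c₂ ln(T_f/T₂) = 94.51 × ln(288.21/245) = 15.35 J/K.
ΔS_total = -11.67 + 15.35 = 3.68 J/K.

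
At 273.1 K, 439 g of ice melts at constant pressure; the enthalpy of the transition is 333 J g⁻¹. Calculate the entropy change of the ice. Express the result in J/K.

Heat absorbed by the substance: Q = mL = 439 × 333 = 146187 J.
At constant T, ΔS = Q_rev/T = 146187 / 273.1 = 535 J/K.

ΔS = 535 J/K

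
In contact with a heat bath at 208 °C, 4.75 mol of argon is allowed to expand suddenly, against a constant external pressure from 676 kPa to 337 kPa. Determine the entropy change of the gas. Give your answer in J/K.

Entropy is a state function, so ΔS_gas depends only on the end states.
For an isothermal ideal gas ΔS_gas = nR ln(P₁/P₂) = 4.75 × 8.314 × ln(676/337) = 27.5 J/K.

ΔS_gas = 27.5 J/K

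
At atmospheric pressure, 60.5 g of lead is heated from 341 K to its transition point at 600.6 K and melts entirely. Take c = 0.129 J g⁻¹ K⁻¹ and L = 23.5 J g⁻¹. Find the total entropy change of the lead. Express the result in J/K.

ΔS = 6.78 J/K

Warming step: ΔS₁ = m c ln(T_tr/T_i) = 60.5 × 0.129 × ln(600.6/341) = 4.4177 J/K.
Phase change: ΔS₂ = +mL/T_tr = 60.5 × 23.5 / 600.6 = 2.3672 J/K.
ΔS_total = (4.4177) + (2.3672) = 6.78 J/K.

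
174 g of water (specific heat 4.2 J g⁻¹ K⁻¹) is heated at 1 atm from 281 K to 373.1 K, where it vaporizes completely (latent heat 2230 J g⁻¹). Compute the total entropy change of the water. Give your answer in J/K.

Warming step: ΔS₁ = m c ln(T_tr/T_i) = 174 × 4.2 × ln(373.1/281) = 207.2 J/K.
Phase change: ΔS₂ = +mL/T_tr = 174 × 2230 / 373.1 = 1040 J/K.
ΔS_total = (207.2) + (1040) = 1250 J/K.

ΔS = 1250 J/K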